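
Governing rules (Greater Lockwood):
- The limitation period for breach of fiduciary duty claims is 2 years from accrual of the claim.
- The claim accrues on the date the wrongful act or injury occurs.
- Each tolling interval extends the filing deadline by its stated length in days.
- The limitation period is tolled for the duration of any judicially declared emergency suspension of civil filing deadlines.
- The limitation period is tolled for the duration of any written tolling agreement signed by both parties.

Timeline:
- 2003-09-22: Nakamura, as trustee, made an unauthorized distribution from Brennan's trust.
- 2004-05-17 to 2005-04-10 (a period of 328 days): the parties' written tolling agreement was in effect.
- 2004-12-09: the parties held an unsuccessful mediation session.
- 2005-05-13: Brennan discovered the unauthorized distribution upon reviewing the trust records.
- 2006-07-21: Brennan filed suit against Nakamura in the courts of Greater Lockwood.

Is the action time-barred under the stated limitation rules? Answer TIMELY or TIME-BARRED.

Because the rule ties accrual to occurrence, the claim accrued on 2003-09-22, not on the 2005-05-13 discovery date.
2 years from 2003-09-22 is 2005-09-22.
The written tolling agreement from 2004-05-17 to 2005-04-10 tolled the period for 328 days, extending the deadline to 2006-08-16.
None of the other events listed affects the running of the period under the stated rules.
The 2006-07-21 filing precedes the 2006-08-16 deadline; the claim is timely.

TIMELY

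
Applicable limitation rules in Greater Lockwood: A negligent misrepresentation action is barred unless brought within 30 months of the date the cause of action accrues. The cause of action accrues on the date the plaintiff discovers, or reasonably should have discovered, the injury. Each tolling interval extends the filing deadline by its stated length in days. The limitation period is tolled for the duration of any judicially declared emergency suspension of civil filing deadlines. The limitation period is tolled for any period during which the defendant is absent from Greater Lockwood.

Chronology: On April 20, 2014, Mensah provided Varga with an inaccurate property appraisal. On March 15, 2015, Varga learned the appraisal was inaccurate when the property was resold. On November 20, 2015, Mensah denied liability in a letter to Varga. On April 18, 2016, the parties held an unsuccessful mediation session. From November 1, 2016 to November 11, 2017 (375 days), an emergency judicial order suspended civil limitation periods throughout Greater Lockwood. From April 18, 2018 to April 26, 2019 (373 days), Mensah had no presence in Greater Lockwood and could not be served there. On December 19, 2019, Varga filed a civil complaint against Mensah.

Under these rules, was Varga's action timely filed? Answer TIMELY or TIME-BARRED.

TIME-BARRED

Under the discovery rule, the claim accrued on March 15, 2015, when Varga discovered the injury — not on the April 20, 2014 date of the underlying act.
Adding the 30 months base period to March 15, 2015 gives a deadline of September 15, 2017, before any tolling.
Because the emergency suspension of filing deadlines ran from November 1, 2016 to November 11, 2017, the deadline is extended by 375 days to September 25, 2018.
The defendant's absence from the jurisdiction from April 18, 2018 to April 26, 2019 tolled the period for 373 days, extending the deadline to October 3, 2019.
The other events in the timeline have no effect on the limitation period under the stated rules.
Varga filed on December 19, 2019, after the October 3, 2019 deadline, so the action is time-barred.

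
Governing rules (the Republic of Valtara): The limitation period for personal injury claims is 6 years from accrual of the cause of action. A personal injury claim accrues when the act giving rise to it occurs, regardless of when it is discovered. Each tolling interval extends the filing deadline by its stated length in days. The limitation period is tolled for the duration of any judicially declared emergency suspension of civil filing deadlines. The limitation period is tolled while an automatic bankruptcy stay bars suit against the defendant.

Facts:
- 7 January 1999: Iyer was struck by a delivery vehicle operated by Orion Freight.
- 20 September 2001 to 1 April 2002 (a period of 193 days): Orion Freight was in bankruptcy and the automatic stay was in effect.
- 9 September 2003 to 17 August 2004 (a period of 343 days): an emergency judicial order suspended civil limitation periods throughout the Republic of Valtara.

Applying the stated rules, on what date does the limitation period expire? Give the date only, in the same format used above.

27 June 2006

The cause of action accrued on 7 January 1999, the date of the act.
The untolled deadline — 6 years after 7 January 1999 — is 7 January 2005.
The period was tolled for 193 days by the automatic bankruptcy stay (20 September 2001 to 1 April 2002), pushing the deadline to 19 July 2005.
The emergency suspension of filing deadlines from 9 September 2003 to 17 August 2004 tolled the period for 343 days, extending the deadline to 27 June 2006.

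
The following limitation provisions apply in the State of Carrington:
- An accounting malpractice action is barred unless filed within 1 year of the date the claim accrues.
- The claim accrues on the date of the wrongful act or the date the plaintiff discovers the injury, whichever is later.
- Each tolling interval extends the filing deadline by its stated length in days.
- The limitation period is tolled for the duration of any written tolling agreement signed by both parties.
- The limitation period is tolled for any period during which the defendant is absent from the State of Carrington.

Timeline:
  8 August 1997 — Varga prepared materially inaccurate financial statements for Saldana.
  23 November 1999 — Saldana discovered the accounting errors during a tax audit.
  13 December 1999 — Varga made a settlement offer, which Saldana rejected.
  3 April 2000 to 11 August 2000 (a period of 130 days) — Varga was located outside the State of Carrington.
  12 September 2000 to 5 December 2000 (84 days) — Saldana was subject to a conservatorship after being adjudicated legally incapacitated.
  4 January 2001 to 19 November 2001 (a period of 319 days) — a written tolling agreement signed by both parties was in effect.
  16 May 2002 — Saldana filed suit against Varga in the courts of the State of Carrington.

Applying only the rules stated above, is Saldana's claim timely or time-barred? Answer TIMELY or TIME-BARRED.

TIME-BARRED

Because discovery on 23 November 1999 post-dates the 8 August 1997 act, accrual under the later-of rule falls on 23 November 1999.
1 year from 23 November 1999 is 23 November 2000.
Because the defendant's absence from the jurisdiction ran from 3 April 2000 to 11 August 2000, the deadline is extended by 130 days to 2 April 2001.
The written tolling agreement from 4 January 2001 to 19 November 2001 tolled the period for 319 days, extending the deadline to 15 February 2002.
No stated provision tolls the period for the plaintiff's incapacity, so the interval from 12 September 2000 to 5 December 2000 has no effect on the deadline.
None of the other events listed affects the running of the period under the stated rules.
Filing on 16 May 2002 missed the 15 February 2002 deadline — the action is time-barred.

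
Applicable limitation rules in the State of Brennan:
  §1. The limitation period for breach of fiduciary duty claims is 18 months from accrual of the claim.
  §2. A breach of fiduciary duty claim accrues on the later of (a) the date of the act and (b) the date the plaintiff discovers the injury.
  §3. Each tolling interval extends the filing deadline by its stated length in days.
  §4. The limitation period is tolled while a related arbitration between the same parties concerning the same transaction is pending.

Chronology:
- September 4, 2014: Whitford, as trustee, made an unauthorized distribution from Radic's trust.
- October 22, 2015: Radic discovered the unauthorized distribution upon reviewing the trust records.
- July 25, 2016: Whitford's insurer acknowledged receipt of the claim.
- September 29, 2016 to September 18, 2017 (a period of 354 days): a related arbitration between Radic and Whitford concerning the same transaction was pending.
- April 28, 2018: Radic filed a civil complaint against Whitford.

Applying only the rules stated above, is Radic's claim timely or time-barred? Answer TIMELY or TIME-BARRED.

TIME-BARRED

Because discovery on October 22, 2015 post-dates the September 4, 2014 act, accrual under the later-of rule falls on October 22, 2015.
18 months from October 22, 2015 is April 22, 2017.
The period was tolled for 354 days by the pending related arbitration (September 29, 2016 to September 18, 2017), pushing the deadline to April 11, 2018.
Nothing else in the chronology tolls or restarts the period.
Filing on April 28, 2018 missed the April 11, 2018 deadline — the action is time-barred.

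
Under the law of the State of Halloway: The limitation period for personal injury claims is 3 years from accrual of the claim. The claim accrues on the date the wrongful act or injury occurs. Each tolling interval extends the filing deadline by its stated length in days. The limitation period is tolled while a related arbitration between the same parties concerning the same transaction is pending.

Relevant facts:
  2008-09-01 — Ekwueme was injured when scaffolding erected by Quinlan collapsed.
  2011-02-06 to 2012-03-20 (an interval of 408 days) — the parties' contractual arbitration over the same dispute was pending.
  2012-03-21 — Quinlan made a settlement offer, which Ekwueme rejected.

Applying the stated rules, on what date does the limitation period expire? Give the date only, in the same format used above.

The limitation period began to run on 2008-09-01.
Adding the 3 years base period to 2008-09-01 gives a deadline of 2011-09-01, before any tolling.
The pending related arbitration from 2011-02-06 to 2012-03-20 tolled the period for 408 days, extending the deadline to 2012-10-13.
The other events in the timeline have no effect on the limitation period under the stated rules.

2012-10-13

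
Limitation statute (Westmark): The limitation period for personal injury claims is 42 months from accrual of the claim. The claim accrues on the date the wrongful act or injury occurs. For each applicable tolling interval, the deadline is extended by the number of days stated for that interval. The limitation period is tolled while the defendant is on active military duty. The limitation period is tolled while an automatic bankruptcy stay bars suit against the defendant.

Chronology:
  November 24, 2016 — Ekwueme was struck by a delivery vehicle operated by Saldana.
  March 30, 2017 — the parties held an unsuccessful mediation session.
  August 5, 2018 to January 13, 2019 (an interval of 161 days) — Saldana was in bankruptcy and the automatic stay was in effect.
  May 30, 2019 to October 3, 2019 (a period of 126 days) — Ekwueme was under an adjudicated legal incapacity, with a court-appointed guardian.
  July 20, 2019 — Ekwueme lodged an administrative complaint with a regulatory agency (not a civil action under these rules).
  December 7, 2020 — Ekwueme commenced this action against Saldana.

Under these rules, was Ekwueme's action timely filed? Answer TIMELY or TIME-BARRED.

The limitation period began to run on November 24, 2016.
The untolled deadline — 42 months after November 24, 2016 — is May 24, 2020.
The period was tolled for 161 days by the automatic bankruptcy stay (August 5, 2018 to January 13, 2019), pushing the deadline to November 1, 2020.
Although the plaintiff's incapacity ran from May 30, 2019 to October 3, 2019, the stated rules do not make that a tolling event, so it is disregarded.
None of the other events listed affects the running of the period under the stated rules.
The December 7, 2020 filing falls after the November 1, 2020 deadline; the claim is time-barred.

TIME-BARRED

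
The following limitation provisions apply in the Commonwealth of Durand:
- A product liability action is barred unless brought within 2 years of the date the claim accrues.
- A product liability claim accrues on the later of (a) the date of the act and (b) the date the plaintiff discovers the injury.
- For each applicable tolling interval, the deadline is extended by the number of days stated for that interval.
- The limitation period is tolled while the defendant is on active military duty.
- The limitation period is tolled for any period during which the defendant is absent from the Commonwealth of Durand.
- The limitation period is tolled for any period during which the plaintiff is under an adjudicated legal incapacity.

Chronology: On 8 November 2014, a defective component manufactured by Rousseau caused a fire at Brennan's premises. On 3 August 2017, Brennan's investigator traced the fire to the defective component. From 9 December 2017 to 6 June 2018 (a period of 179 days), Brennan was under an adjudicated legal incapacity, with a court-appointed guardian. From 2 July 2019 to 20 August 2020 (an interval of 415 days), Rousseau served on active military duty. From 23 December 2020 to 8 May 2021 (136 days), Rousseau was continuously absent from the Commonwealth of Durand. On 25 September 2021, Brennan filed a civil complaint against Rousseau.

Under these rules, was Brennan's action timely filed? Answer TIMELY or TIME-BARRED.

TIME-BARRED

Taking the later of the act (8 November 2014) and discovery (3 August 2017), the claim accrued on 3 August 2017.
2 years from 3 August 2017 is 3 August 2019.
Because the plaintiff's legal incapacity ran from 9 December 2017 to 6 June 2018, the deadline is extended by 179 days to 29 January 2020.
The period was tolled for 415 days by the defendant's active military service (2 July 2019 to 20 August 2020), pushing the deadline to 19 March 2021.
Because the defendant's absence from the jurisdiction ran from 23 December 2020 to 8 May 2021, the deadline is extended by 136 days to 2 August 2021.
Filing on 25 September 2021 missed the 2 August 2021 deadline — the action is time-barred.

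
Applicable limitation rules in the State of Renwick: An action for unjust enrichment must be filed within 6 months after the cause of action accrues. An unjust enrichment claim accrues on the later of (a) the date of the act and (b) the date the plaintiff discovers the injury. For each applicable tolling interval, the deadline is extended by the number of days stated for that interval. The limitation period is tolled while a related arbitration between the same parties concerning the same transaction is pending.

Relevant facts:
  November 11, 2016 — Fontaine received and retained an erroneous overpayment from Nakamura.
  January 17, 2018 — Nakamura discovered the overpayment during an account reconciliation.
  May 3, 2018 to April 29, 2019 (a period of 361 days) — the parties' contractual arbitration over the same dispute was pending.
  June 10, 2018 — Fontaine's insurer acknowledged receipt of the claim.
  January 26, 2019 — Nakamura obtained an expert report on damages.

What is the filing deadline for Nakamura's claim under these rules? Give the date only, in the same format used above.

July 13, 2019

Taking the later of the act (November 11, 2016) and discovery (January 17, 2018), the claim accrued on January 17, 2018.
6 months from January 17, 2018 is July 17, 2018.
The pending related arbitration from May 3, 2018 to April 29, 2019 tolled the period for 361 days, extending the deadline to July 13, 2019.
None of the other events listed affects the running of the period under the stated rules.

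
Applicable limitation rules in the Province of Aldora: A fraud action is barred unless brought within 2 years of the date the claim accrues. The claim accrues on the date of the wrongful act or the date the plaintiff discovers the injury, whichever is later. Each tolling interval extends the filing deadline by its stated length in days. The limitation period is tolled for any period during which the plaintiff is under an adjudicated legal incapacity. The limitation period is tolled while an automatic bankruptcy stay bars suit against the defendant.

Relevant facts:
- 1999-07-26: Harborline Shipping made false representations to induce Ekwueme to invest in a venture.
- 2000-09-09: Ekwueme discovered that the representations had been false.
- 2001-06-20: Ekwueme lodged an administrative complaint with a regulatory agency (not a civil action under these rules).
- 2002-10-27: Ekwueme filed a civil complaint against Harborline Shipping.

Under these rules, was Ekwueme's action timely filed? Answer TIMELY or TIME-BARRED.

TIME-BARRED

Because discovery on 2000-09-09 post-dates the 1999-07-26 act, accrual under the later-of rule falls on 2000-09-09.
Adding the 2 years base period to 2000-09-09 gives a deadline of 2002-09-09, before any tolling.
The other events in the timeline have no effect on the limitation period under the stated rules.
The 2002-10-27 filing falls after the 2002-09-09 deadline; the claim is time-barred.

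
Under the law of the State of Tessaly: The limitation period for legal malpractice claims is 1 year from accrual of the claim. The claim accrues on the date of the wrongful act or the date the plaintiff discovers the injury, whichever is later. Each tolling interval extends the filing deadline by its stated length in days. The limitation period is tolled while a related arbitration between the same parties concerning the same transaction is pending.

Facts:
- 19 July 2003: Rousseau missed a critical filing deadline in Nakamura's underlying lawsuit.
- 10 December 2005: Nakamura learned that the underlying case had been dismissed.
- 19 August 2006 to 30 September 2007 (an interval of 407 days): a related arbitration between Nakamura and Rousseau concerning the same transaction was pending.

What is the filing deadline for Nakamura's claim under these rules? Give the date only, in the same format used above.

Because discovery on 10 December 2005 post-dates the 19 July 2003 act, accrual under the later-of rule falls on 10 December 2005.
The untolled deadline — 1 year after 10 December 2005 — is 10 December 2006.
The pending related arbitration from 19 August 2006 to 30 September 2007 tolled the period for 407 days, extending the deadline to 21 January 2008.

21 January 2008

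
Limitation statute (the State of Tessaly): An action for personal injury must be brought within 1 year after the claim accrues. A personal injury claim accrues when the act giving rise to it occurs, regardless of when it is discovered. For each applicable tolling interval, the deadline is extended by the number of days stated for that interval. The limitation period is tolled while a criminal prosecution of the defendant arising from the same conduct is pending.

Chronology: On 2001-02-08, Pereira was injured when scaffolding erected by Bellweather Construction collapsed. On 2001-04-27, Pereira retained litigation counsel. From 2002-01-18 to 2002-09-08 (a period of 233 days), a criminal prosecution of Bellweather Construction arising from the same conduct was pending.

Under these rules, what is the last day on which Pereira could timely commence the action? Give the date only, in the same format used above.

2002-09-29

The claim accrued on 2001-02-08, the date of the act.
1 year from 2001-02-08 is 2002-02-08.
Because the pending criminal prosecution ran from 2002-01-18 to 2002-09-08, the deadline is extended by 233 days to 2002-09-29.
None of the other events listed affects the running of the period under the stated rules.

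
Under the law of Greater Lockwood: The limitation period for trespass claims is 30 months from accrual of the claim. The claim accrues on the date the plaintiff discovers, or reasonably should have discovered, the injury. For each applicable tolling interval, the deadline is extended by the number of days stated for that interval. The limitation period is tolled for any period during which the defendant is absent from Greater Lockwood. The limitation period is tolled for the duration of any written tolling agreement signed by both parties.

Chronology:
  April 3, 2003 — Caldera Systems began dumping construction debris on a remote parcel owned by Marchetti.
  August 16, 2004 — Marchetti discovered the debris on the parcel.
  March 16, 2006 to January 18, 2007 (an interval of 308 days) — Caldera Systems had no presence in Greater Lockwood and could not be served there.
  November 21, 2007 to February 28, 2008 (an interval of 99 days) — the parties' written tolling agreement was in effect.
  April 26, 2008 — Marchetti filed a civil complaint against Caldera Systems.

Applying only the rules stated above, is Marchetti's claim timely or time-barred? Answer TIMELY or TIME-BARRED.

TIME-BARRED

Accrual is tied to discovery, so the period began on August 16, 2004 rather than on April 3, 2003 when the act occurred.
Adding the 30 months base period to August 16, 2004 gives a deadline of February 16, 2007, before any tolling.
Because the defendant's absence from the jurisdiction ran from March 16, 2006 to January 18, 2007, the deadline is extended by 308 days to December 21, 2007.
The period was tolled for 99 days by the written tolling agreement (November 21, 2007 to February 28, 2008), pushing the deadline to March 29, 2008.
Marchetti filed on April 26, 2008, after the March 29, 2008 deadline, so the action is time-barred.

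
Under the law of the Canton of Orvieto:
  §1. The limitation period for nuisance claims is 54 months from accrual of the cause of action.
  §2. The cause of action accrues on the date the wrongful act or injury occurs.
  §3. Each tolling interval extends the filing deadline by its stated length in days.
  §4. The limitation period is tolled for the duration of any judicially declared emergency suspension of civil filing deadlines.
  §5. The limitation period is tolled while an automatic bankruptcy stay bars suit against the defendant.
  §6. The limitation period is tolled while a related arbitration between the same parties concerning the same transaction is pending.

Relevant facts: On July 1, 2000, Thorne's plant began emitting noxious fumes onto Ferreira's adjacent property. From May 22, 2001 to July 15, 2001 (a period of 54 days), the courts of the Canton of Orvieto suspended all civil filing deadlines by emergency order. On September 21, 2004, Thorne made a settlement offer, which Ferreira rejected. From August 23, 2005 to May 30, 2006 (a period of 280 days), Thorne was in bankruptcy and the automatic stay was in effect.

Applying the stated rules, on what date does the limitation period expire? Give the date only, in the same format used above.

February 24, 2005

The cause of action accrued on July 1, 2000, the date of the act.
54 months from July 1, 2000 is January 1, 2005.
The period was tolled for 54 days by the emergency suspension of filing deadlines (May 22, 2001 to July 15, 2001), pushing the deadline to February 24, 2005.
The automatic bankruptcy stay starting August 23, 2005 came too late — the period had run on February 24, 2005 — and so does not extend the deadline.
The other events in the timeline have no effect on the limitation period under the stated rules.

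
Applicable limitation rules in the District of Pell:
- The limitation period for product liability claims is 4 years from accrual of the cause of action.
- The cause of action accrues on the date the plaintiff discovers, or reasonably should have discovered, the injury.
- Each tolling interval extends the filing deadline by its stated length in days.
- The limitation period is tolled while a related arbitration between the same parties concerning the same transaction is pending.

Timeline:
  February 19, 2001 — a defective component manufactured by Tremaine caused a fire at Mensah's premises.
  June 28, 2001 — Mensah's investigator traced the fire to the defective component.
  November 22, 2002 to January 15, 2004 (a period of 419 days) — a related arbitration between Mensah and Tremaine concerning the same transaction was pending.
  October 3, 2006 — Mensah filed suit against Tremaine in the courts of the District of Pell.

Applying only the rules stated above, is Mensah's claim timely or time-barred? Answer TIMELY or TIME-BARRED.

TIME-BARRED

The claim did not accrue until Mensah discovered the injury on June 28, 2001; the February 19, 2001 act date does not start the clock under the stated rule.
4 years from June 28, 2001 is June 28, 2005.
The period was tolled for 419 days by the pending related arbitration (November 22, 2002 to January 15, 2004), pushing the deadline to August 21, 2006.
Mensah filed on October 3, 2006, after the August 21, 2006 deadline, so the action is time-barred.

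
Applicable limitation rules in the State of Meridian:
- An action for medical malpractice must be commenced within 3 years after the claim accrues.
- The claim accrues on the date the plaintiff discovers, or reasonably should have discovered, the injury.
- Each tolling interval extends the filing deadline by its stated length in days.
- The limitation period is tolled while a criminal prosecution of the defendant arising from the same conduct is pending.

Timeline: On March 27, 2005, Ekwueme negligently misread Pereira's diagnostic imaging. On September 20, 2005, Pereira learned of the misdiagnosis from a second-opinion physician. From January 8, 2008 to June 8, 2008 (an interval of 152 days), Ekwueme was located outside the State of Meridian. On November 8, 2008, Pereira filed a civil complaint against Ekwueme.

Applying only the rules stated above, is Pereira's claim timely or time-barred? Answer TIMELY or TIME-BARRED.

TIME-BARRED

Under the discovery rule, the claim accrued on September 20, 2005, when Pereira discovered the injury — not on the March 27, 2005 date of the underlying act.
3 years from September 20, 2005 is September 20, 2008.
The defendant's absence from the jurisdiction from January 8, 2008 to June 8, 2008 does not toll the period, because no stated rule makes the defendant's absence a tolling event.
Pereira filed on November 8, 2008, after the September 20, 2008 deadline, so the action is time-barred.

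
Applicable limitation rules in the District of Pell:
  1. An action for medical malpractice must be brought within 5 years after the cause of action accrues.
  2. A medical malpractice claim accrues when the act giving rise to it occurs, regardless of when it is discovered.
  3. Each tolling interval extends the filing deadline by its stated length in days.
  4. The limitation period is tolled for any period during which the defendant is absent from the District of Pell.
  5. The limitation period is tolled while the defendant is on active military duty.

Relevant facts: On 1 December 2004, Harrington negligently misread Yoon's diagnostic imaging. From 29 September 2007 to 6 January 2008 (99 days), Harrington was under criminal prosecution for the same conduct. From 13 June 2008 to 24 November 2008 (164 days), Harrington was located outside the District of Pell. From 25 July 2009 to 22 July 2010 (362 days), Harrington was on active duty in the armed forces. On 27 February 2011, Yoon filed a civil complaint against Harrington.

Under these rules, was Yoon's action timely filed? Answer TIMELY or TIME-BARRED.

TIMELY

The limitation period began to run on 1 December 2004.
The untolled deadline — 5 years after 1 December 2004 — is 1 December 2009.
The defendant's absence from the jurisdiction from 13 June 2008 to 24 November 2008 tolled the period for 164 days, extending the deadline to 14 May 2010.
Because the defendant's active military service ran from 25 July 2009 to 22 July 2010, the deadline is extended by 362 days to 11 May 2011.
The pending criminal prosecution from 29 September 2007 to 6 January 2008 does not toll the period, because no stated rule makes a criminal prosecution a tolling event.
The 27 February 2011 filing precedes the 11 May 2011 deadline; the claim is timely.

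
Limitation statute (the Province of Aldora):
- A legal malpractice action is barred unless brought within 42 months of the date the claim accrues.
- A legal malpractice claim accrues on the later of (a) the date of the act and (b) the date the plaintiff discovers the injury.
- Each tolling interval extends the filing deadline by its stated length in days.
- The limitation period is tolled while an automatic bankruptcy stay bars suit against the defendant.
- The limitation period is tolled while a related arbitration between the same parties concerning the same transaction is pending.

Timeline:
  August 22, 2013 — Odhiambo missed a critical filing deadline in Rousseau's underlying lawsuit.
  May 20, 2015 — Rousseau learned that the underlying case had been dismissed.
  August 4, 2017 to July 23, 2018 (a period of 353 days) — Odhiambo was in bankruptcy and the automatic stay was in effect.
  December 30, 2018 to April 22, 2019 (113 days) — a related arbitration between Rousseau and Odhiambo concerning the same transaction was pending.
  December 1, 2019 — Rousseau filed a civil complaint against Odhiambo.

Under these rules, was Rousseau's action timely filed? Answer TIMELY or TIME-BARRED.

TIMELY

Because discovery on May 20, 2015 post-dates the August 22, 2013 act, accrual under the later-of rule falls on May 20, 2015.
The untolled deadline — 42 months after May 20, 2015 — is November 20, 2018.
The period was tolled for 353 days by the automatic bankruptcy stay (August 4, 2017 to July 23, 2018), pushing the deadline to November 8, 2019.
Because the pending related arbitration ran from December 30, 2018 to April 22, 2019, the deadline is extended by 113 days to February 29, 2020.
The December 1, 2019 filing precedes the February 29, 2020 deadline; the claim is timely.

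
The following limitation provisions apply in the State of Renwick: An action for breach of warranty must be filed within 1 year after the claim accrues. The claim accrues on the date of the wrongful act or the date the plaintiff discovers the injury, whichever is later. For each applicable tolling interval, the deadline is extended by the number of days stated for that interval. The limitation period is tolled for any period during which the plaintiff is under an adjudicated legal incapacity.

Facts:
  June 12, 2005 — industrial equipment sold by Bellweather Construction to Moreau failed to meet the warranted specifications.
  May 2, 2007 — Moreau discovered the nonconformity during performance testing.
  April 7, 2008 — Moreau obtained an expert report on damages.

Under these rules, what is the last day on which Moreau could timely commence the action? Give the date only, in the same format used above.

The claim accrued on May 2, 2007 — the later of the June 12, 2005 act and the May 2, 2007 discovery.
Adding the 1 year base period to May 2, 2007 gives a deadline of May 2, 2008, before any tolling.
None of the other events listed affects the running of the period under the stated rules.

May 2, 2008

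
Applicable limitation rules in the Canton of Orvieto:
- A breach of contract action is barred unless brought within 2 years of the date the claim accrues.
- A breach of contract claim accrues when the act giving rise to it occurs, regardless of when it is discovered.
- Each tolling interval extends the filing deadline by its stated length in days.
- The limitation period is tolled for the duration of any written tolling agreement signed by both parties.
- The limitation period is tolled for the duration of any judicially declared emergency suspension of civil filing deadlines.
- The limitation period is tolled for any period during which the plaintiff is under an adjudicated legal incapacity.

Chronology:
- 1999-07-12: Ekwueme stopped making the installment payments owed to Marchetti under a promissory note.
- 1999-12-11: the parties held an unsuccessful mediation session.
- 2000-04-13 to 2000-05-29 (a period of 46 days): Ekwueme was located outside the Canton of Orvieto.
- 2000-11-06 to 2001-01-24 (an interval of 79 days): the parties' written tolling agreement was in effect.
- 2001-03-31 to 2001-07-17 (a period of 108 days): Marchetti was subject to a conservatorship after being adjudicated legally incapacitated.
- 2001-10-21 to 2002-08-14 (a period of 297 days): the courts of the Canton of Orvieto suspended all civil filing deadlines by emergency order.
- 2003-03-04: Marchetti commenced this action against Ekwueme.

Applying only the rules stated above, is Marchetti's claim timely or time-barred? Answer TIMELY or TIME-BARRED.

The claim accrued on 1999-07-12, the date of the act.
2 years from 1999-07-12 is 2001-07-12.
Because the written tolling agreement ran from 2000-11-06 to 2001-01-24, the deadline is extended by 79 days to 2001-09-29.
The period was tolled for 108 days by the plaintiff's legal incapacity (2001-03-31 to 2001-07-17), pushing the deadline to 2002-01-15.
The period was tolled for 297 days by the emergency suspension of filing deadlines (2001-10-21 to 2002-08-14), pushing the deadline to 2002-11-08.
Although the defendant's absence ran from 2000-04-13 to 2000-05-29, the stated rules do not make that a tolling event, so it is disregarded.
None of the other events listed affects the running of the period under the stated rules.
The 2003-03-04 filing falls after the 2002-11-08 deadline; the claim is time-barred.

TIME-BARRED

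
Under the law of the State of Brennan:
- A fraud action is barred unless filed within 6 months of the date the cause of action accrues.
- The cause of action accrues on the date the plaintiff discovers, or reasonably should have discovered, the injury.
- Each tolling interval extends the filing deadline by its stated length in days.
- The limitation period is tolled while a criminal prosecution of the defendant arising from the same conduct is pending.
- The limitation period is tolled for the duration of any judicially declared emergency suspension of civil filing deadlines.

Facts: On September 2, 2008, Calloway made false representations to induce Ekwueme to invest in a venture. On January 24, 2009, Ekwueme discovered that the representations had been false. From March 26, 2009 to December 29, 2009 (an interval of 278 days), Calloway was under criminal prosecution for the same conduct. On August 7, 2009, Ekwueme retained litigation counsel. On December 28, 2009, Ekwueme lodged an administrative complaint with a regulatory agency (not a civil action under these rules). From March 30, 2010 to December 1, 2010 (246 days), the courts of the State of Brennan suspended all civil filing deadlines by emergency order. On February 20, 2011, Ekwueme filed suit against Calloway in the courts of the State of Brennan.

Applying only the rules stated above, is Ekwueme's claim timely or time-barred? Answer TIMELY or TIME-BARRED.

The claim did not accrue until Ekwueme discovered the injury on January 24, 2009; the September 2, 2008 act date does not start the clock under the stated rule.
6 months from January 24, 2009 is July 24, 2009.
Because the pending criminal prosecution ran from March 26, 2009 to December 29, 2009, the deadline is extended by 278 days to April 28, 2010.
The period was tolled for 246 days by the emergency suspension of filing deadlines (March 30, 2010 to December 1, 2010), pushing the deadline to December 30, 2010.
None of the other events listed affects the running of the period under the stated rules.
Ekwueme filed on February 20, 2011, after the December 30, 2010 deadline, so the action is time-barred.

TIME-BARRED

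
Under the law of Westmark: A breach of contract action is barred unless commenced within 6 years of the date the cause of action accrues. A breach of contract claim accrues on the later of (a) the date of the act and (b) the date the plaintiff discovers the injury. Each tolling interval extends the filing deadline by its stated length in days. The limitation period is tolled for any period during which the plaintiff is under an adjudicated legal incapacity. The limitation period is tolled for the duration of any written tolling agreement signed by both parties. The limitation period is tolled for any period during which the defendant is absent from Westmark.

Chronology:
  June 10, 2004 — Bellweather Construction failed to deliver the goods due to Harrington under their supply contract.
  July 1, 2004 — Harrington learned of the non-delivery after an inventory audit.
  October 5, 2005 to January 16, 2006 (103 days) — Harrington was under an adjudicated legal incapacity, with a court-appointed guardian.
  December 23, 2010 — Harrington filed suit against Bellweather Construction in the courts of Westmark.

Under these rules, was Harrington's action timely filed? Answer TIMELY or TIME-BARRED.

Taking the later of the act (June 10, 2004) and discovery (July 1, 2004), the claim accrued on July 1, 2004.
6 years from July 1, 2004 is July 1, 2010.
The plaintiff's legal incapacity from October 5, 2005 to January 16, 2006 tolled the period for 103 days, extending the deadline to October 12, 2010.
Filing on December 23, 2010 missed the October 12, 2010 deadline — the action is time-barred.

TIME-BARRED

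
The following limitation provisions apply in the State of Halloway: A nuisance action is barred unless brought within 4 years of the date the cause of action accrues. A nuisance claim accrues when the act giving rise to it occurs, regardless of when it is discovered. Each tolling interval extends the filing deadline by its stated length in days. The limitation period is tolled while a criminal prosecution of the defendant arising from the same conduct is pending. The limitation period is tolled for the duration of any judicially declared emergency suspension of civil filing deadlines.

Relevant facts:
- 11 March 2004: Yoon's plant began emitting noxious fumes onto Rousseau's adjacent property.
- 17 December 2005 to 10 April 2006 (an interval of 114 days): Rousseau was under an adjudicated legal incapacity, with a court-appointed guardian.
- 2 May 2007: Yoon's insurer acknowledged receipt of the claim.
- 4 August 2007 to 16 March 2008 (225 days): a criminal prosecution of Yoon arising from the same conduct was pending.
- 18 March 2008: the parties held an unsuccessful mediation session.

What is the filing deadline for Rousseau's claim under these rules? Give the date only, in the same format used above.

The cause of action accrued on 11 March 2004, the date of the act.
4 years from 11 March 2004 is 11 March 2008.
The pending criminal prosecution from 4 August 2007 to 16 March 2008 tolled the period for 225 days, extending the deadline to 22 October 2008.
The plaintiff's legal incapacity from 17 December 2005 to 10 April 2006 does not toll the period, because no stated rule makes the plaintiff's incapacity a tolling event.
Nothing else in the chronology tolls or restarts the period.

22 October 2008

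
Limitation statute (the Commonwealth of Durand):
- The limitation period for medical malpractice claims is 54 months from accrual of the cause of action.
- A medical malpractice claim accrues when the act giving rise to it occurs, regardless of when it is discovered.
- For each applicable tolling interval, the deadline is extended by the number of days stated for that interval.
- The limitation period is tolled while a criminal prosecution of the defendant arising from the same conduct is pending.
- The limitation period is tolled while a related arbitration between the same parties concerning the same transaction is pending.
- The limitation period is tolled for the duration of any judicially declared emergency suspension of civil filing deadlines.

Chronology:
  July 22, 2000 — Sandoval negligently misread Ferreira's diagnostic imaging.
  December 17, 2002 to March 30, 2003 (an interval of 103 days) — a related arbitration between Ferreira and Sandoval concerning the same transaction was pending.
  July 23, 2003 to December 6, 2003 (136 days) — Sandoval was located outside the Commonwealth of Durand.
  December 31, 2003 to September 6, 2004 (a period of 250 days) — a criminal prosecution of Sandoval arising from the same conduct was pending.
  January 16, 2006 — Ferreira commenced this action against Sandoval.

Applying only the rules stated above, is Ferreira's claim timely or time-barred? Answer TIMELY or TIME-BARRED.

TIME-BARRED

The claim accrued on July 22, 2000, when the wrongful act occurred.
The untolled deadline — 54 months after July 22, 2000 — is January 22, 2005.
Because the pending related arbitration ran from December 17, 2002 to March 30, 2003, the deadline is extended by 103 days to May 5, 2005.
The period was tolled for 250 days by the pending criminal prosecution (December 31, 2003 to September 6, 2004), pushing the deadline to January 10, 2006.
The defendant's absence from the jurisdiction from July 23, 2003 to December 6, 2003 does not toll the period, because no stated rule makes the defendant's absence a tolling event.
The January 16, 2006 filing falls after the January 10, 2006 deadline; the claim is time-barred.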